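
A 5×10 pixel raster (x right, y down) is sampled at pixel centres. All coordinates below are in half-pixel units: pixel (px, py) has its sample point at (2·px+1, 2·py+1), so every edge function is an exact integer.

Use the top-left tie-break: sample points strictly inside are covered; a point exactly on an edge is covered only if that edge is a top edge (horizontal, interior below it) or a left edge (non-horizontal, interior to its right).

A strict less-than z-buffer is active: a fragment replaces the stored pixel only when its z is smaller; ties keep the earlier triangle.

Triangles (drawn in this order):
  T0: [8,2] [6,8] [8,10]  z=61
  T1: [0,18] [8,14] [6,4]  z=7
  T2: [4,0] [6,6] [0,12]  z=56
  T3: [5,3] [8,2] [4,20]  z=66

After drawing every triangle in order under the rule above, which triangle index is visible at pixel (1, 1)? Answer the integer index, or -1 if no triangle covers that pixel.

T0:
  2·area = 16  (B↔C swapped to make it positive)
  edge (8, 2)→(8, 10): d=(0,8) right/bottom  bias=-1
  edge (8, 10)→(6, 8): d=(-2,-2) top-left  bias=+0
  edge (6, 8)→(8, 2): d=(2,-6) top-left  bias=+0
    (0,1)@(1, 3): e=[56,0,-40] → ·  [on edge]
    (1,2)@(3, 5): e=[40,0,-24] → ·  [on edge]
    (3,2)@(7, 5): e=[8,8,0] → #  [on edge]
    (4,2)@(9, 5): e=[-8,12,12] → ·
    (2,3)@(5, 7): e=[24,0,-8] → ·  [on edge]
    (3,3)@(7, 7): e=[8,4,4] → #
    (4,3)@(9, 7): e=[-8,8,16] → ·
    (3,4)@(7, 9): e=[8,0,8] → #  [on edge]
    (4,4)@(9, 9): e=[-8,4,20] → ·
    (2,5)@(5, 11): e=[24,-8,0] → ·  [on edge]
    (3,5)@(7, 11): e=[8,-4,12] → ·
    (4,5)@(9, 11): e=[-8,0,24] → ·  [on edge]
    (1,8)@(3, 17): e=[40,-24,0] → ·  [on edge]
  covered (3 px):
    · · · · ·
    · · · · ·
    · · · # ·
    · · · # ·
    · · · # ·
    · · · · ·
    · · · · ·
    · · · · ·
    · · · · ·
    · · · · ·
T1:
  2·area = 88  (B↔C swapped to make it positive)
  edge (0, 18)→(6, 4): d=(6,-14) top-left  bias=+0
  edge (6, 4)→(8, 14): d=(2,10) right/bottom  bias=-1
  edge (8, 14)→(0, 18): d=(-8,4) right/bottom  bias=-1
    (2,3)@(5, 7): e=[4,16,68] → #
    (3,3)@(7, 7): e=[32,-4,60] → ·
    (2,4)@(5, 9): e=[16,20,52] → #
    (3,4)@(7, 9): e=[44,0,44] → ·  [on edge]
    (1,5)@(3, 11): e=[0,44,44] → #  [on edge]
    (3,5)@(7, 11): e=[56,4,28] → #
    (4,5)@(9, 11): e=[84,-16,20] → ·
    (1,6)@(3, 13): e=[12,48,28] → #
    (4,6)@(9, 13): e=[96,-12,4] → ·
    (1,7)@(3, 15): e=[24,52,12] → #
    (3,7)@(7, 15): e=[80,12,-4] → ·
    (0,8)@(1, 17): e=[8,76,4] → #
    (4,9)@(9, 19): e=[132,0,-44] → ·  [on edge]
  covered (11 px):
    · · · · ·
    · · · · ·
    · · · · ·
    · · # · ·
    · · # · ·
    · # # # ·
    · # # # ·
    · # # · ·
    # · · · ·
    · · · · ·
T2:
  2·area = 48
  edge (4, 0)→(6, 6): d=(2,6) right/bottom  bias=-1
  edge (6, 6)→(0, 12): d=(-6,6) right/bottom  bias=-1
  edge (0, 12)→(4, 0): d=(4,-12) top-left  bias=+0
    (1,1)@(3, 3): e=[12,36,0] → #  [on edge]
    (2,1)@(5, 3): e=[0,24,24] → ·  [on edge]
    (4,1)@(9, 3): e=[-24,0,72] → ·  [on edge]
    (1,2)@(3, 5): e=[16,24,8] → #
    (2,2)@(5, 5): e=[4,12,32] → #
    (3,2)@(7, 5): e=[-8,0,56] → ·  [on edge]
    (1,3)@(3, 7): e=[20,12,16] → #
    (2,3)@(5, 7): e=[8,0,40] → ·  [on edge]
    (0,4)@(1, 9): e=[36,12,0] → #  [on edge]
    (1,4)@(3, 9): e=[24,0,24] → ·  [on edge]
    (3,4)@(7, 9): e=[0,-24,72] → ·  [on edge]
    (0,5)@(1, 11): e=[40,0,8] → ·  [on edge]
    (4,7)@(9, 15): e=[0,-72,120] → ·  [on edge]
  covered (5 px):
    · · · · ·
    · # · · ·
    · # # · ·
    · # · · ·
    # · · · ·
    · · · · ·
    · · · · ·
    · · · · ·
    · · · · ·
    · · · · ·
T3:
  2·area = 50
  edge (5, 3)→(8, 2): d=(3,-1) top-left  bias=+0
  edge (8, 2)→(4, 20): d=(-4,18) right/bottom  bias=-1
  edge (4, 20)→(5, 3): d=(1,-17) top-left  bias=+0
    (2,1)@(5, 3): e=[0,50,0] → #  [on edge]
    (3,1)@(7, 3): e=[2,14,34] → #
    (4,1)@(9, 3): e=[4,-22,68] → ·
    (2,2)@(5, 5): e=[6,42,2] → #
    (4,2)@(9, 5): e=[10,-30,70] → ·
    (2,3)@(5, 7): e=[12,34,4] → #
    (3,3)@(7, 7): e=[14,-2,38] → ·
    (2,4)@(5, 9): e=[18,26,6] → #
    (3,4)@(7, 9): e=[20,-10,40] → ·
    (2,5)@(5, 11): e=[24,18,8] → #
    (3,5)@(7, 11): e=[26,-18,42] → ·
    (2,6)@(5, 13): e=[30,10,10] → #
  covered (9 px):
    · · · · ·
    · · # # ·
    · · # # ·
    · · # · ·
    · · # · ·
    · · # · ·
    · · # · ·
    · · # · ·
    · · · · ·
    · · · · ·

Z-buffer (winner per pixel, '.' = empty):
  . . . . .
  . 2 3 3 .
  . 2 2 0 .
  . 2 1 0 .
  2 . 1 0 .
  . 1 1 1 .
  . 1 1 1 .
  . 1 1 . .
  1 . . . .
  . . . . .

Final: 2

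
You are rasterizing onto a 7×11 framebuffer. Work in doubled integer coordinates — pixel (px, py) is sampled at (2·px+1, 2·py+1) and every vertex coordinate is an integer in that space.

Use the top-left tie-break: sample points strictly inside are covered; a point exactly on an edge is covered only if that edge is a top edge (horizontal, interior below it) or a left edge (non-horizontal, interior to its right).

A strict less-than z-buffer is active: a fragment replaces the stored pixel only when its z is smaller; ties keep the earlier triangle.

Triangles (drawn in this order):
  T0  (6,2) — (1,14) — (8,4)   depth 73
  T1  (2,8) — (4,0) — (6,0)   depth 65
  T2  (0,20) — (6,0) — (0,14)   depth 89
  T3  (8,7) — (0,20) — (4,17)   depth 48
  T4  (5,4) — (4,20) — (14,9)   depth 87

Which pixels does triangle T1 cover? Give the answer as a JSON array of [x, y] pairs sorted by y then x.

T0:
  2·area = 34  (B↔C swapped to make it positive)
  edge (6, 2)→(8, 4): d=(2,2) right/bottom  bias=-1
  edge (8, 4)→(1, 14): d=(-7,10) right/bottom  bias=-1
  edge (1, 14)→(6, 2): d=(5,-12) top-left  bias=+0
    (2,0)@(5, 1): e=[0,51,-17] → ·  [on edge]
    (3,1)@(7, 3): e=[0,17,17] → ·  [on edge]
    (2,2)@(5, 5): e=[8,23,3] → █
    (3,2)@(7, 5): e=[4,3,27] → █
    (4,2)@(9, 5): e=[0,-17,51] → ·  [on edge]
    (2,3)@(5, 7): e=[12,9,13] → █
    (3,3)@(7, 7): e=[8,-11,37] → ·
    (5,3)@(11, 7): e=[0,-51,85] → ·  [on edge]
    (2,4)@(5, 9): e=[16,-5,23] → ·
    (6,4)@(13, 9): e=[0,-85,119] → ·  [on edge]
    (1,5)@(3, 11): e=[24,1,9] → █
    (2,5)@(5, 11): e=[20,-19,33] → ·
  covered (4 px):
    · · · · · · ·
    · · · · · · ·
    · · █ █ · · ·
    · · █ · · · ·
    · · · · · · ·
    · █ · · · · ·
    · · · · · · ·
    · · · · · · ·
    · · · · · · ·
    · · · · · · ·
    · · · · · · ·
T1:
  2·area = 16
  edge (2, 8)→(4, 0): d=(2,-8) top-left  bias=+0
  edge (4, 0)→(6, 0): d=(2,0) top-left  bias=+0
  edge (6, 0)→(2, 8): d=(-4,8) right/bottom  bias=-1
    (2,0)@(5, 1): e=[10,2,4] → █
    (3,0)@(7, 1): e=[26,2,-12] → ·
    (2,1)@(5, 3): e=[14,6,-4] → ·
    (1,2)@(3, 5): e=[2,10,4] → █
    (2,2)@(5, 5): e=[18,10,-12] → ·
    (1,3)@(3, 7): e=[6,14,-4] → ·
  covered (2 px):
    · · █ · · · ·
    · · · · · · ·
    · █ · · · · ·
    · · · · · · ·
    · · · · · · ·
    · · · · · · ·
    · · · · · · ·
    · · · · · · ·
    · · · · · · ·
    · · · · · · ·
    · · · · · · ·
T2:
  2·area = 36  (B↔C swapped to make it positive)
  edge (0, 20)→(0, 14): d=(0,-6) top-left  bias=+0
  edge (0, 14)→(6, 0): d=(6,-14) top-left  bias=+0
  edge (6, 0)→(0, 20): d=(-6,20) right/bottom  bias=-1
    (2,1)@(5, 3): e=[30,4,2] → █
    (3,1)@(7, 3): e=[42,32,-38] → ·
    (2,2)@(5, 5): e=[30,16,-10] → ·
    (1,3)@(3, 7): e=[18,0,18] → █  [on edge]
    (2,3)@(5, 7): e=[30,28,-22] → ·
    (1,4)@(3, 9): e=[18,12,6] → █
    (2,4)@(5, 9): e=[30,40,-34] → ·
    (1,5)@(3, 11): e=[18,24,-6] → ·
    (0,6)@(1, 13): e=[6,8,22] → █
    (1,6)@(3, 13): e=[18,36,-18] → ·
    (0,7)@(1, 15): e=[6,20,10] → █
    (1,7)@(3, 15): e=[18,48,-30] → ·
  covered (5 px):
    · · · · · · ·
    · · █ · · · ·
    · · · · · · ·
    · █ · · · · ·
    · █ · · · · ·
    · · · · · · ·
    █ · · · · · ·
    █ · · · · · ·
    · · · · · · ·
    · · · · · · ·
    · · · · · · ·
T3:
  2·area = 28  (B↔C swapped to make it positive)
  edge (8, 7)→(4, 17): d=(-4,10) right/bottom  bias=-1
  edge (4, 17)→(0, 20): d=(-4,3) right/bottom  bias=-1
  edge (0, 20)→(8, 7): d=(8,-13) top-left  bias=+0
    (3,4)@(7, 9): e=[2,23,3] → █
    (4,4)@(9, 9): e=[-18,17,29] → ·
    (3,5)@(7, 11): e=[-6,15,19] → ·
    (2,6)@(5, 13): e=[6,13,9] → █
    (3,6)@(7, 13): e=[-14,7,35] → ·
    (2,7)@(5, 15): e=[-2,5,25] → ·
    (1,8)@(3, 17): e=[10,3,15] → █
    (2,8)@(5, 17): e=[-10,-3,41] → ·
    (0,9)@(1, 19): e=[22,1,5] → █
    (1,9)@(3, 19): e=[2,-5,31] → ·
    (0,10)@(1, 21): e=[14,-7,21] → ·
  covered (4 px):
    · · · · · · ·
    · · · · · · ·
    · · · · · · ·
    · · · · · · ·
    · · · █ · · ·
    · · · · · · ·
    · · █ · · · ·
    · · · · · · ·
    · █ · · · · ·
    █ · · · · · ·
    · · · · · · ·
T4:
  2·area = 149  (B↔C swapped to make it positive)
  edge (5, 4)→(14, 9): d=(9,5) right/bottom  bias=-1
  edge (14, 9)→(4, 20): d=(-10,11) right/bottom  bias=-1
  edge (4, 20)→(5, 4): d=(1,-16) top-left  bias=+0
    (2,2)@(5, 5): e=[9,139,1] → █
    (3,2)@(7, 5): e=[-1,117,33] → ·
    (2,3)@(5, 7): e=[27,119,3] → █
    (3,3)@(7, 7): e=[17,97,35] → █
    (4,3)@(9, 7): e=[7,75,67] → █
    (5,3)@(11, 7): e=[-3,53,99] → ·
    (2,4)@(5, 9): e=[45,99,5] → █
    (5,4)@(11, 9): e=[15,33,101] → █
    (6,4)@(13, 9): e=[5,11,133] → █
    (2,5)@(5, 11): e=[63,79,7] → █
    (6,5)@(13, 11): e=[23,-9,135] → ·
    (2,6)@(5, 13): e=[81,59,9] → █
  covered (19 px):
    · · · · · · ·
    · · · · · · ·
    · · █ · · · ·
    · · █ █ █ · ·
    · · █ █ █ █ █
    · · █ █ █ █ ·
    · · █ █ █ · ·
    · · █ █ · · ·
    · · █ · · · ·
    · · · · · · ·
    · · · · · · ·

Final: [[2,0],[1,2]]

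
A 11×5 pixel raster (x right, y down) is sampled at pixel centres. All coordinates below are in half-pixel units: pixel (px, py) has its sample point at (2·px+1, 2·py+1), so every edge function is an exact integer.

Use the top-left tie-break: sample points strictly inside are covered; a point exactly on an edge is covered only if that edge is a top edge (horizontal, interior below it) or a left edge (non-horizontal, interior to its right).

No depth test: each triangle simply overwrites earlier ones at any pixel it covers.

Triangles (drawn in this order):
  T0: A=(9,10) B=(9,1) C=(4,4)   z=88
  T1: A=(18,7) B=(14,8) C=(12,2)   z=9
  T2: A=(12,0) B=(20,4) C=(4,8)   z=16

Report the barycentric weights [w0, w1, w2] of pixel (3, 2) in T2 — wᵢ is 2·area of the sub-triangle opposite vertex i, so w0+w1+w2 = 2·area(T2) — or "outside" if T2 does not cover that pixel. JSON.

T0:
  2·area = 45  (B↔C swapped to make it positive)
  edge (9, 10)→(4, 4): d=(-5,-6) top-left  bias=+0
  edge (4, 4)→(9, 1): d=(5,-3) top-left  bias=+0
  edge (9, 1)→(9, 10): d=(0,9) right/bottom  bias=-1
    (4,0)@(9, 1): e=[45,0,0] → .  [on edge]
    (3,1)@(7, 3): e=[23,4,18] → X
    (4,1)@(9, 3): e=[35,10,0] → .  [on edge]
    (2,2)@(5, 5): e=[1,8,36] → X
    (4,2)@(9, 5): e=[25,20,0] → .  [on edge]
    (2,3)@(5, 7): e=[-9,18,36] → .
    (3,3)@(7, 7): e=[3,24,18] → X
    (4,3)@(9, 7): e=[15,30,0] → .  [on edge]
    (3,4)@(7, 9): e=[-7,34,18] → .
    (4,4)@(9, 9): e=[5,40,0] → .  [on edge]
  covered (4 px):
    . . . . . . . . . . .
    . . . X . . . . . . .
    . . X X . . . . . . .
    . . . X . . . . . . .
    . . . . . . . . . . .
T1:
  2·area = 26
  edge (18, 7)→(14, 8): d=(-4,1) right/bottom  bias=-1
  edge (14, 8)→(12, 2): d=(-2,-6) top-left  bias=+0
  edge (12, 2)→(18, 7): d=(6,5) right/bottom  bias=-1
    (6,1)@(13, 3): e=[21,4,1] → X
    (7,1)@(15, 3): e=[19,16,-9] → .
    (6,2)@(13, 5): e=[13,0,13] → X  [on edge]
    (7,2)@(15, 5): e=[11,12,3] → X
    (8,2)@(17, 5): e=[9,24,-7] → .
    (6,3)@(13, 7): e=[5,-4,25] → .
    (7,3)@(15, 7): e=[3,8,15] → X
    (8,3)@(17, 7): e=[1,20,5] → X
    (9,3)@(19, 7): e=[-1,32,-5] → .
    (7,4)@(15, 9): e=[-5,4,27] → .
    (8,4)@(17, 9): e=[-7,16,17] → .
  covered (5 px):
    . . . . . . . . . . .
    . . . . . . X . . . .
    . . . . . . X X . . .
    . . . . . . . X X . .
    . . . . . . . . . . .
T2:
  2·area = 96
  edge (12, 0)→(20, 4): d=(8,4) right/bottom  bias=-1
  edge (20, 4)→(4, 8): d=(-16,4) right/bottom  bias=-1
  edge (4, 8)→(12, 0): d=(8,-8) top-left  bias=+0
    (5,0)@(11, 1): e=[12,84,0] → X  [on edge]
    (6,0)@(13, 1): e=[4,76,16] → X
    (7,0)@(15, 1): e=[-4,68,32] → .
    (4,1)@(9, 3): e=[36,60,0] → X  [on edge]
    (7,1)@(15, 3): e=[12,36,48] → X
    (8,1)@(17, 3): e=[4,28,64] → X
    (9,1)@(19, 3): e=[-4,20,80] → .
    (3,2)@(7, 5): e=[60,36,0] → X  [on edge]
    (8,2)@(17, 5): e=[20,-4,80] → .
    (2,3)@(5, 7): e=[84,12,0] → X  [on edge]
    (4,3)@(9, 7): e=[68,-4,32] → .
    (5,3)@(11, 7): e=[60,-12,48] → .
    (1,4)@(3, 9): e=[108,-12,0] → .  [on edge]
  covered (14 px):
    . . . . . X X . . . .
    . . . . X X X X X . .
    . . . X X X X X . . .
    . . X X . . . . . . .
    . . . . . . . . . . .

Final: [36,0,60]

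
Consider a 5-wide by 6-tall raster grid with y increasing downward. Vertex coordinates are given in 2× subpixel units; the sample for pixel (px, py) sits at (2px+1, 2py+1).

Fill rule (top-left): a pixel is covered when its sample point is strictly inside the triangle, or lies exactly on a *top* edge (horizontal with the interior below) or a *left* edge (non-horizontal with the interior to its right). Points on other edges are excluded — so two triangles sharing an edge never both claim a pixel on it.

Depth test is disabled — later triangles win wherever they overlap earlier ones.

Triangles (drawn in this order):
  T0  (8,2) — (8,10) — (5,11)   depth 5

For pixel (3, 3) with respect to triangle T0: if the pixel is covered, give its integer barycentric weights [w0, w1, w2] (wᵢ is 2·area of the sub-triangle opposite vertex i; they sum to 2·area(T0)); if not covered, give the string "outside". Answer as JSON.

T0:
  2·area = 24
  edge (8, 2)→(8, 10): d=(0,8) right/bottom  bias=-1
  edge (8, 10)→(5, 11): d=(-3,1) right/bottom  bias=-1
  edge (5, 11)→(8, 2): d=(3,-9) top-left  bias=+0
    (3,2)@(7, 5): e=[8,16,0] → X  [on edge]
    (4,2)@(9, 5): e=[-8,14,18] → .
    (3,3)@(7, 7): e=[8,10,6] → X
    (4,3)@(9, 7): e=[-8,8,24] → .
    (3,4)@(7, 9): e=[8,4,12] → X
    (4,4)@(9, 9): e=[-8,2,30] → .
    (2,5)@(5, 11): e=[24,0,0] → .  [on edge]
    (3,5)@(7, 11): e=[8,-2,18] → .
  covered (3 px):
    . . . . .
    . . . . .
    . . . X .
    . . . X .
    . . . X .
    . . . . .

Answer: [10,6,8]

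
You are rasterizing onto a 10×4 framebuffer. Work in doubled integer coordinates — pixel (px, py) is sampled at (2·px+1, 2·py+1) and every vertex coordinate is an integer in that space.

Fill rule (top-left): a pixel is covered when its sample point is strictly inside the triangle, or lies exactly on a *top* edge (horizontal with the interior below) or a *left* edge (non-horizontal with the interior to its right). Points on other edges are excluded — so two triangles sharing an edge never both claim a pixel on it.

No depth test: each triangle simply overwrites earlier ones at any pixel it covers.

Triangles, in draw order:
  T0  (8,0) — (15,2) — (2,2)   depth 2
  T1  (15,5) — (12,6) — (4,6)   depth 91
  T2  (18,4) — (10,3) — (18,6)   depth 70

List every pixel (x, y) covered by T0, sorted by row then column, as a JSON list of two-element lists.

T0:
  2·area = 26
  edge (8, 0)→(15, 2): d=(7,2) right/bottom  bias=-1
  edge (15, 2)→(2, 2): d=(-13,0) right/bottom  bias=-1
  edge (2, 2)→(8, 0): d=(6,-2) top-left  bias=+0
    (2,0)@(5, 1): e=[13,13,0] → X  [on edge]
    (3,0)@(7, 1): e=[9,13,4] → X
    (4,0)@(9, 1): e=[5,13,8] → X
    (5,0)@(11, 1): e=[1,13,12] → X
    (6,0)@(13, 1): e=[-3,13,16] → .
    (2,1)@(5, 3): e=[27,-13,12] → .
    (3,1)@(7, 3): e=[23,-13,16] → .
    (4,1)@(9, 3): e=[19,-13,20] → .
    (5,1)@(11, 3): e=[15,-13,24] → .
  covered (4 px):
    . . X X X X . . . .
    . . . . . . . . . .
    . . . . . . . . . .
    . . . . . . . . . .
T1:
  2·area = 8
  edge (15, 5)→(12, 6): d=(-3,1) right/bottom  bias=-1
  edge (12, 6)→(4, 6): d=(-8,0) right/bottom  bias=-1
  edge (4, 6)→(15, 5): d=(11,-1) top-left  bias=+0
    (7,2)@(15, 5): e=[0,8,0] → .  [on edge]
    (4,3)@(9, 7): e=[0,-8,16] → .  [on edge]
  covered (0 px):
    . . . . . . . . . .
    . . . . . . . . . .
    . . . . . . . . . .
    . . . . . . . . . .
T2:
  2·area = 16  (B↔C swapped to make it positive)
  edge (18, 4)→(18, 6): d=(0,2) right/bottom  bias=-1
  edge (18, 6)→(10, 3): d=(-8,-3) top-left  bias=+0
  edge (10, 3)→(18, 4): d=(8,1) right/bottom  bias=-1
    (8,2)@(17, 5): e=[2,5,9] → X
    (9,2)@(19, 5): e=[-2,11,7] → .
    (8,3)@(17, 7): e=[2,-11,25] → .
  covered (1 px):
    . . . . . . . . . .
    . . . . . . . . . .
    . . . . . . . . X .
    . . . . . . . . . .

Answer: [[2,0],[3,0],[4,0],[5,0]]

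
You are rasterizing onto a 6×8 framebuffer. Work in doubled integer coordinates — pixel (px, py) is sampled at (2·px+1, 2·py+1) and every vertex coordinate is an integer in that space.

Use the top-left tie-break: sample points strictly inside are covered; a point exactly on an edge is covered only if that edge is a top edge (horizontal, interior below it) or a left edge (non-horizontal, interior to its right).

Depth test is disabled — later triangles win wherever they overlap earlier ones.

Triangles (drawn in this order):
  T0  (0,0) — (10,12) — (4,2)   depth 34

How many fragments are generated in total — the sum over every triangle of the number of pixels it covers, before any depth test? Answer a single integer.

T0:
  2·area = 28  (B↔C swapped to make it positive)
  edge (0, 0)→(4, 2): d=(4,2) right/bottom  bias=-1
  edge (4, 2)→(10, 12): d=(6,10) right/bottom  bias=-1
  edge (10, 12)→(0, 0): d=(-10,-12) top-left  bias=+0
    (0,0)@(1, 1): e=[2,24,2] → █
    (1,0)@(3, 1): e=[-2,4,26] → ·
    (0,1)@(1, 3): e=[10,36,-18] → ·
    (1,1)@(3, 3): e=[6,16,6] → █
    (2,1)@(5, 3): e=[2,-4,30] → ·
    (1,2)@(3, 5): e=[14,28,-14] → ·
    (2,2)@(5, 5): e=[10,8,10] → █
    (3,2)@(7, 5): e=[6,-12,34] → ·
    (2,3)@(5, 7): e=[18,20,-10] → ·
    (3,3)@(7, 7): e=[14,0,14] → ·  [on edge]
  covered (3 px):
    █ · · · · ·
    · █ · · · ·
    · · █ · · ·
    · · · · · ·
    · · · · · ·
    · · · · · ·
    · · · · · ·
    · · · · · ·

Result: 3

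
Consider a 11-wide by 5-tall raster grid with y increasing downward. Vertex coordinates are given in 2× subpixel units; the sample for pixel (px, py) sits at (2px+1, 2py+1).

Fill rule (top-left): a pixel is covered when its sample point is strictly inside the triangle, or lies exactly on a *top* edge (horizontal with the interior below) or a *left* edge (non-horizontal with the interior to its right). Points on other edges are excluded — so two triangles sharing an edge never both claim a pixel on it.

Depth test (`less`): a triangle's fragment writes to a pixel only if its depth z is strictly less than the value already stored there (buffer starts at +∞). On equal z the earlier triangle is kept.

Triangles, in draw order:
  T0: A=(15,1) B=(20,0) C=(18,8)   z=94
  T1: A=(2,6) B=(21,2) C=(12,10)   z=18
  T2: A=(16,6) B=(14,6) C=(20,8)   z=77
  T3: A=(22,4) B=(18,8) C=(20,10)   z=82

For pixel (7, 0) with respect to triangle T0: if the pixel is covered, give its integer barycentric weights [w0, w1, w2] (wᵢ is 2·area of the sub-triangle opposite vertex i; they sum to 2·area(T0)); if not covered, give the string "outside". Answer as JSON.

T0:
  2·area = 38
  edge (15, 1)→(20, 0): d=(5,-1) top-left  bias=+0
  edge (20, 0)→(18, 8): d=(-2,8) right/bottom  bias=-1
  edge (18, 8)→(15, 1): d=(-3,-7) top-left  bias=+0
    (7,0)@(15, 1): e=[0,38,0] → █  [on edge]
    (8,0)@(17, 1): e=[2,22,14] → █
    (9,0)@(19, 1): e=[4,6,28] → █
    (10,0)@(21, 1): e=[6,-10,42] → ·
    (2,1)@(5, 3): e=[0,114,-76] → ·  [on edge]
    (7,1)@(15, 3): e=[10,34,-6] → ·
    (8,1)@(17, 3): e=[12,18,8] → █
    (10,1)@(21, 3): e=[16,-14,36] → ·
    (8,2)@(17, 5): e=[22,14,2] → █
    (9,2)@(19, 5): e=[24,-2,16] → ·
    (8,3)@(17, 7): e=[32,10,-4] → ·
  covered (6 px):
    · · · · · · · █ █ █ ·
    · · · · · · · · █ █ ·
    · · · · · · · · █ · ·
    · · · · · · · · · · ·
    · · · · · · · · · · ·
T1:
  2·area = 116
  edge (2, 6)→(21, 2): d=(19,-4) top-left  bias=+0
  edge (21, 2)→(12, 10): d=(-9,8) right/bottom  bias=-1
  edge (12, 10)→(2, 6): d=(-10,-4) top-left  bias=+0
    (8,1)@(17, 3): e=[3,23,90] → █
    (9,1)@(19, 3): e=[11,7,98] → █
    (10,1)@(21, 3): e=[19,-9,106] → ·
    (3,2)@(7, 5): e=[1,85,30] → █
    (4,2)@(9, 5): e=[9,69,38] → █
    (5,2)@(11, 5): e=[17,53,46] → █
    (6,2)@(13, 5): e=[25,37,54] → █
    (7,2)@(15, 5): e=[33,21,62] → █
    (9,2)@(19, 5): e=[49,-11,78] → ·
    (2,3)@(5, 7): e=[31,83,2] → █
    (8,3)@(17, 7): e=[79,-13,50] → ·
    (2,4)@(5, 9): e=[69,65,-18] → ·
  covered (16 px):
    · · · · · · · · · · ·
    · · · · · · · · █ █ ·
    · · · █ █ █ █ █ █ · ·
    · · █ █ █ █ █ █ · · ·
    · · · · · █ █ · · · ·
T2:
  2·area = 4  (B↔C swapped to make it positive)
  edge (16, 6)→(20, 8): d=(4,2) right/bottom  bias=-1
  edge (20, 8)→(14, 6): d=(-6,-2) top-left  bias=+0
  edge (14, 6)→(16, 6): d=(2,0) top-left  bias=+0
    (2,1)@(5, 3): e=[10,0,-6] → ·  [on edge]
    (5,2)@(11, 5): e=[6,0,-2] → ·  [on edge]
    (8,3)@(17, 7): e=[2,0,2] → █  [on edge]
    (9,3)@(19, 7): e=[-2,4,2] → ·
    (8,4)@(17, 9): e=[10,-12,6] → ·
  covered (1 px):
    · · · · · · · · · · ·
    · · · · · · · · · · ·
    · · · · · · · · · · ·
    · · · · · · · · █ · ·
    · · · · · · · · · · ·
T3:
  2·area = 16  (B↔C swapped to make it positive)
  edge (22, 4)→(20, 10): d=(-2,6) right/bottom  bias=-1
  edge (20, 10)→(18, 8): d=(-2,-2) top-left  bias=+0
  edge (18, 8)→(22, 4): d=(4,-4) top-left  bias=+0
    (5,0)@(11, 1): e=[72,0,-56] → ·  [on edge]
    (6,1)@(13, 3): e=[56,0,-40] → ·  [on edge]
    (7,2)@(15, 5): e=[40,0,-24] → ·  [on edge]
    (10,2)@(21, 5): e=[4,12,0] → █  [on edge]
    (8,3)@(17, 7): e=[24,0,-8] → ·  [on edge]
    (9,3)@(19, 7): e=[12,4,0] → █  [on edge]
    (10,3)@(21, 7): e=[0,8,8] → ·  [on edge]
    (8,4)@(17, 9): e=[20,-4,0] → ·  [on edge]
    (9,4)@(19, 9): e=[8,0,8] → █  [on edge]
    (10,4)@(21, 9): e=[-4,4,16] → ·
  covered (3 px):
    · · · · · · · · · · ·
    · · · · · · · · · · ·
    · · · · · · · · · · █
    · · · · · · · · · █ ·
    · · · · · · · · · █ ·

Final: [38,0,0]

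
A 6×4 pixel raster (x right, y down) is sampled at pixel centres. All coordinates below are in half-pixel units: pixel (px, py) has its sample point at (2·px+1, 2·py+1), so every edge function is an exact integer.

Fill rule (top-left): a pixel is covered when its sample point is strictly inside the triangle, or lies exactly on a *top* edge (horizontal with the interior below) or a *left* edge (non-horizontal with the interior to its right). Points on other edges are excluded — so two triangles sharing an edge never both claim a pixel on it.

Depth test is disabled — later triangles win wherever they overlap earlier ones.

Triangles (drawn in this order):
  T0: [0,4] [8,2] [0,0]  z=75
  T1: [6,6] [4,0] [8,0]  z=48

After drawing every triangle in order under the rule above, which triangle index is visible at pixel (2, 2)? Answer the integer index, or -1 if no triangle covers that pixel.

T0:
  2·area = 32  (B↔C swapped to make it positive)
  edge (0, 4)→(0, 0): d=(0,-4) top-left  bias=+0
  edge (0, 0)→(8, 2): d=(8,2) right/bottom  bias=-1
  edge (8, 2)→(0, 4): d=(-8,2) right/bottom  bias=-1
    (0,0)@(1, 1): e=[4,6,22] → █
    (1,0)@(3, 1): e=[12,2,18] → █
    (2,0)@(5, 1): e=[20,-2,14] → ·
    (0,1)@(1, 3): e=[4,22,6] → █
    (2,1)@(5, 3): e=[20,14,-2] → ·
    (0,2)@(1, 5): e=[4,38,-10] → ·
    (1,2)@(3, 5): e=[12,34,-14] → ·
  covered (4 px):
    █ █ · · · ·
    █ █ · · · ·
    · · · · · ·
    · · · · · ·
T1:
  2·area = 24
  edge (6, 6)→(4, 0): d=(-2,-6) top-left  bias=+0
  edge (4, 0)→(8, 0): d=(4,0) top-left  bias=+0
  edge (8, 0)→(6, 6): d=(-2,6) right/bottom  bias=-1
    (2,0)@(5, 1): e=[4,4,16] → █
    (3,0)@(7, 1): e=[16,4,4] → █
    (4,0)@(9, 1): e=[28,4,-8] → ·
    (2,1)@(5, 3): e=[0,12,12] → █  [on edge]
    (3,1)@(7, 3): e=[12,12,0] → ·  [on edge]
    (2,2)@(5, 5): e=[-4,20,8] → ·
  covered (3 px):
    · · █ █ · ·
    · · █ · · ·
    · · · · · ·
    · · · · · ·

Z-buffer (winner per pixel, '.' = empty):
  0 0 1 1 . .
  0 0 1 . . .
  . . . . . .
  . . . . . .

Answer: -1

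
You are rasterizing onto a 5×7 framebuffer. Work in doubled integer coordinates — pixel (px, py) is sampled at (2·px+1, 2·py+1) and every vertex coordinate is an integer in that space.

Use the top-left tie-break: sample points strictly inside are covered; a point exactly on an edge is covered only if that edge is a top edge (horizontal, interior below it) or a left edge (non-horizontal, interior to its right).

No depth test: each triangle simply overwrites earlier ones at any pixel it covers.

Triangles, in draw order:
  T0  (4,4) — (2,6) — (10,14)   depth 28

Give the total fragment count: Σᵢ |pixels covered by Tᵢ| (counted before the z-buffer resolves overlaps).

T0:
  2·area = 32  (B↔C swapped to make it positive)
  edge (4, 4)→(10, 14): d=(6,10) right/bottom  bias=-1
  edge (10, 14)→(2, 6): d=(-8,-8) top-left  bias=+0
  edge (2, 6)→(4, 4): d=(2,-2) top-left  bias=+0
    (3,0)@(7, 1): e=[-48,80,0] → ·  [on edge]
    (2,1)@(5, 3): e=[-16,48,0] → ·  [on edge]
    (0,2)@(1, 5): e=[36,0,-4] → ·  [on edge]
    (1,2)@(3, 5): e=[16,16,0] → #  [on edge]
    (2,2)@(5, 5): e=[-4,32,4] → ·
    (0,3)@(1, 7): e=[48,-16,0] → ·  [on edge]
    (1,3)@(3, 7): e=[28,0,4] → #  [on edge]
    (2,3)@(5, 7): e=[8,16,8] → #
    (3,3)@(7, 7): e=[-12,32,12] → ·
    (1,4)@(3, 9): e=[40,-16,8] → ·
    (2,4)@(5, 9): e=[20,0,12] → #  [on edge]
    (3,4)@(7, 9): e=[0,16,16] → ·  [on edge]
    (3,5)@(7, 11): e=[12,0,20] → #  [on edge]
    (4,6)@(9, 13): e=[4,0,28] → #  [on edge]
  covered (6 px):
    · · · · ·
    · · · · ·
    · # · · ·
    · # # · ·
    · · # · ·
    · · · # ·
    · · · · #

Answer: 6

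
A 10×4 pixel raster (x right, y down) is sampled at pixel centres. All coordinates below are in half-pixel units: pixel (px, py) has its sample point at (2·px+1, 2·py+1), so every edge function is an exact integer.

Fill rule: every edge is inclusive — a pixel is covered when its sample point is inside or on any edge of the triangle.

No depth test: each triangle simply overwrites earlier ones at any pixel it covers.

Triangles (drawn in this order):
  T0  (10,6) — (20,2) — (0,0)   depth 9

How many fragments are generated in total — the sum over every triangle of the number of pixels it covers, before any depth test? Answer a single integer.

T0:
  2·area = 100  (B↔C swapped to make it positive)
  edge (10, 6)→(0, 0): d=(-10,-6) inclusive
  edge (0, 0)→(20, 2): d=(20,2) inclusive
  edge (20, 2)→(10, 6): d=(-10,4) inclusive
    (1,0)@(3, 1): e=[8,14,78] → █
    (2,0)@(5, 1): e=[20,10,70] → █
    (3,0)@(7, 1): e=[32,6,62] → █
    (4,0)@(9, 1): e=[44,2,54] → █
    (5,0)@(11, 1): e=[56,-2,46] → ·
    (1,1)@(3, 3): e=[-12,54,58] → ·
    (2,1)@(5, 3): e=[0,50,50] → █  [on edge]
    (5,1)@(11, 3): e=[36,38,26] → █
    (6,1)@(13, 3): e=[48,34,18] → █
    (7,1)@(15, 3): e=[60,30,10] → █
    (8,1)@(17, 3): e=[72,26,2] → █
    (9,1)@(19, 3): e=[84,22,-6] → ·
  covered (13 px):
    · █ █ █ █ · · · · ·
    · · █ █ █ █ █ █ █ ·
    · · · · █ █ · · · ·
    · · · · · · · · · ·

Final: 13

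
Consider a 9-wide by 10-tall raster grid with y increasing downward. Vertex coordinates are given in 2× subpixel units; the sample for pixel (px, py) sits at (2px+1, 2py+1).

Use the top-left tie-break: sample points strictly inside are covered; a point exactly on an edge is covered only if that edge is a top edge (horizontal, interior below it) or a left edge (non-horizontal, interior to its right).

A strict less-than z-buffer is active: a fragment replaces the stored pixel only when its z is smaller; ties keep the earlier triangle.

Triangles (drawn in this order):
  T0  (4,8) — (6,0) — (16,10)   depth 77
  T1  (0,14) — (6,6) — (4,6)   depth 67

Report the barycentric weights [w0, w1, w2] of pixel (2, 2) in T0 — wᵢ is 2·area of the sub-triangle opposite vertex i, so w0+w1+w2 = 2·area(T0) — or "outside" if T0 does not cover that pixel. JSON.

T0:
  2·area = 100
  edge (4, 8)→(6, 0): d=(2,-8) top-left  bias=+0
  edge (6, 0)→(16, 10): d=(10,10) right/bottom  bias=-1
  edge (16, 10)→(4, 8): d=(-12,-2) top-left  bias=+0
    (3,0)@(7, 1): e=[10,0,90] → ·  [on edge]
    (3,1)@(7, 3): e=[14,20,66] → #
    (4,1)@(9, 3): e=[30,0,70] → ·  [on edge]
    (2,2)@(5, 5): e=[2,60,38] → #
    (4,2)@(9, 5): e=[34,20,46] → #
    (5,2)@(11, 5): e=[50,0,50] → ·  [on edge]
    (2,3)@(5, 7): e=[6,80,14] → #
    (5,3)@(11, 7): e=[54,20,26] → #
    (6,3)@(13, 7): e=[70,0,30] → ·  [on edge]
    (2,4)@(5, 9): e=[10,100,-10] → ·
    (3,4)@(7, 9): e=[26,80,-6] → ·
    (4,4)@(9, 9): e=[42,60,-2] → ·
    (7,4)@(15, 9): e=[90,0,10] → ·  [on edge]
    (8,5)@(17, 11): e=[110,0,-10] → ·  [on edge]
  covered (10 px):
    · · · · · · · · ·
    · · · # · · · · ·
    · · # # # · · · ·
    · · # # # # · · ·
    · · · · · # # · ·
    · · · · · · · · ·
    · · · · · · · · ·
    · · · · · · · · ·
    · · · · · · · · ·
    · · · · · · · · ·
T1:
  2·area = 16  (B↔C swapped to make it positive)
  edge (0, 14)→(4, 6): d=(4,-8) top-left  bias=+0
  edge (4, 6)→(6, 6): d=(2,0) top-left  bias=+0
  edge (6, 6)→(0, 14): d=(-6,8) right/bottom  bias=-1
    (2,3)@(5, 7): e=[12,2,2] → #
    (3,3)@(7, 7): e=[28,2,-14] → ·
    (1,4)@(3, 9): e=[4,6,6] → #
    (2,4)@(5, 9): e=[20,6,-10] → ·
    (1,5)@(3, 11): e=[12,10,-6] → ·
  covered (2 px):
    · · · · · · · · ·
    · · · · · · · · ·
    · · · · · · · · ·
    · · # · · · · · ·
    · # · · · · · · ·
    · · · · · · · · ·
    · · · · · · · · ·
    · · · · · · · · ·
    · · · · · · · · ·
    · · · · · · · · ·

Result: [60,38,2]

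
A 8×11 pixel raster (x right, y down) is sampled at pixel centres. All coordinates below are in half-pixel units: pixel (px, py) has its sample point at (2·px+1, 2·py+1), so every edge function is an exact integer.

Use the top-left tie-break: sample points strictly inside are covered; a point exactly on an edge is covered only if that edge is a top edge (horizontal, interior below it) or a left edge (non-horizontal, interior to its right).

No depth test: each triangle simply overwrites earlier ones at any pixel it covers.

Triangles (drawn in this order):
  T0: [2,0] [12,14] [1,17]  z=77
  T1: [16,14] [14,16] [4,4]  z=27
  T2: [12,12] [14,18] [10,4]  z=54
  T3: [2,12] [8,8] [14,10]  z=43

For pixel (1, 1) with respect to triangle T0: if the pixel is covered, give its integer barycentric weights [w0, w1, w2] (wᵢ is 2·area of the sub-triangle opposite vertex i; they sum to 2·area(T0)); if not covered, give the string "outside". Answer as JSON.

T0:
  2·area = 184
  edge (2, 0)→(12, 14): d=(10,14) right/bottom  bias=-1
  edge (12, 14)→(1, 17): d=(-11,3) right/bottom  bias=-1
  edge (1, 17)→(2, 0): d=(1,-17) top-left  bias=+0
    (1,1)@(3, 3): e=[16,148,20] → █
    (2,1)@(5, 3): e=[-12,142,54] → ·
    (1,2)@(3, 5): e=[36,126,22] → █
    (2,2)@(5, 5): e=[8,120,56] → █
    (3,2)@(7, 5): e=[-20,114,90] → ·
    (1,3)@(3, 7): e=[56,104,24] → █
    (3,3)@(7, 7): e=[0,92,92] → ·  [on edge]
    (1,4)@(3, 9): e=[76,82,26] → █
    (3,4)@(7, 9): e=[20,70,94] → █
    (4,4)@(9, 9): e=[-8,64,128] → ·
    (1,5)@(3, 11): e=[96,60,28] → █
    (4,5)@(9, 11): e=[12,42,130] → █
    (0,8)@(1, 17): e=[184,0,0] → ·  [on edge]
  covered (20 px):
    · · · · · · · ·
    · █ · · · · · ·
    · █ █ · · · · ·
    · █ █ · · · · ·
    · █ █ █ · · · ·
    · █ █ █ █ · · ·
    · █ █ █ █ █ · ·
    · █ █ █ · · · ·
    · · · · · · · ·
    · · · · · · · ·
    · · · · · · · ·
T1:
  2·area = 44
  edge (16, 14)→(14, 16): d=(-2,2) right/bottom  bias=-1
  edge (14, 16)→(4, 4): d=(-10,-12) top-left  bias=+0
  edge (4, 4)→(16, 14): d=(12,10) right/bottom  bias=-1
    (2,2)@(5, 5): e=[40,2,2] → █
    (3,2)@(7, 5): e=[36,26,-18] → ·
    (2,3)@(5, 7): e=[36,-18,26] → ·
    (3,3)@(7, 7): e=[32,6,6] → █
    (4,3)@(9, 7): e=[28,30,-14] → ·
    (3,4)@(7, 9): e=[28,-14,30] → ·
    (4,4)@(9, 9): e=[24,10,10] → █
    (5,4)@(11, 9): e=[20,34,-10] → ·
    (4,5)@(9, 11): e=[20,-10,34] → ·
    (5,5)@(11, 11): e=[16,14,14] → █
    (6,5)@(13, 11): e=[12,38,-6] → ·
    (5,6)@(11, 13): e=[12,-6,38] → ·
    (7,7)@(15, 15): e=[0,22,22] → ·  [on edge]
    (6,8)@(13, 17): e=[0,-22,66] → ·  [on edge]
    (5,9)@(11, 19): e=[0,-66,110] → ·  [on edge]
    (4,10)@(9, 21): e=[0,-110,154] → ·  [on edge]
  covered (5 px):
    · · · · · · · ·
    · · · · · · · ·
    · · █ · · · · ·
    · · · █ · · · ·
    · · · · █ · · ·
    · · · · · █ · ·
    · · · · · · █ ·
    · · · · · · · ·
    · · · · · · · ·
    · · · · · · · ·
    · · · · · · · ·
T2:
  2·area = 4  (B↔C swapped to make it positive)
  edge (12, 12)→(10, 4): d=(-2,-8) top-left  bias=+0
  edge (10, 4)→(14, 18): d=(4,14) right/bottom  bias=-1
  edge (14, 18)→(12, 12): d=(-2,-6) top-left  bias=+0
    (4,1)@(9, 3): e=[-6,10,0] → ·  [on edge]
    (5,4)@(11, 9): e=[-2,6,0] → ·  [on edge]
    (6,7)@(13, 15): e=[2,2,0] → █  [on edge]
    (7,7)@(15, 15): e=[18,-26,12] → ·
    (6,8)@(13, 17): e=[-2,10,-4] → ·
    (7,10)@(15, 21): e=[6,-2,0] → ·  [on edge]
  covered (1 px):
    · · · · · · · ·
    · · · · · · · ·
    · · · · · · · ·
    · · · · · · · ·
    · · · · · · · ·
    · · · · · · · ·
    · · · · · · · ·
    · · · · · · █ ·
    · · · · · · · ·
    · · · · · · · ·
    · · · · · · · ·
T3:
  2·area = 36
  edge (2, 12)→(8, 8): d=(6,-4) top-left  bias=+0
  edge (8, 8)→(14, 10): d=(6,2) right/bottom  bias=-1
  edge (14, 10)→(2, 12): d=(-12,2) right/bottom  bias=-1
    (2,3)@(5, 7): e=[-18,0,54] → ·  [on edge]
    (3,4)@(7, 9): e=[2,8,26] → █
    (4,4)@(9, 9): e=[10,4,22] → █
    (5,4)@(11, 9): e=[18,0,18] → ·  [on edge]
    (2,5)@(5, 11): e=[6,24,6] → █
    (4,5)@(9, 11): e=[22,16,-2] → ·
    (2,6)@(5, 13): e=[18,36,-18] → ·
    (3,6)@(7, 13): e=[26,32,-22] → ·
  covered (4 px):
    · · · · · · · ·
    · · · · · · · ·
    · · · · · · · ·
    · · · · · · · ·
    · · · █ █ · · ·
    · · █ █ · · · ·
    · · · · · · · ·
    · · · · · · · ·
    · · · · · · · ·
    · · · · · · · ·
    · · · · · · · ·

Result: [148,20,16]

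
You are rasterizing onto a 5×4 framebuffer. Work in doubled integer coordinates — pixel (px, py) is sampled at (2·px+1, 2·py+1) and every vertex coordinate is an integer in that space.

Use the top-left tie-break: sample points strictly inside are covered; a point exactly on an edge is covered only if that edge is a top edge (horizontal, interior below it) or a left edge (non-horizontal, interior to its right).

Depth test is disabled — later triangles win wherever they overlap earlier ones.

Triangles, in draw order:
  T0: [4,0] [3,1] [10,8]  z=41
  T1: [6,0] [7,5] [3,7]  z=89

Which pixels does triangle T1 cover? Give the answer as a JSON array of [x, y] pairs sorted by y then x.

T0:
  2·area = 14  (B↔C swapped to make it positive)
  edge (4, 0)→(10, 8): d=(6,8) right/bottom  bias=-1
  edge (10, 8)→(3, 1): d=(-7,-7) top-left  bias=+0
  edge (3, 1)→(4, 0): d=(1,-1) top-left  bias=+0
    (1,0)@(3, 1): e=[14,0,0] → █  [on edge]
    (2,0)@(5, 1): e=[-2,14,2] → ·
    (0,1)@(1, 3): e=[42,-28,0] → ·  [on edge]
    (1,1)@(3, 3): e=[26,-14,2] → ·
    (2,1)@(5, 3): e=[10,0,4] → █  [on edge]
    (3,1)@(7, 3): e=[-6,14,6] → ·
    (2,2)@(5, 5): e=[22,-14,6] → ·
    (3,2)@(7, 5): e=[6,0,8] → █  [on edge]
    (4,2)@(9, 5): e=[-10,14,10] → ·
    (3,3)@(7, 7): e=[18,-14,10] → ·
    (4,3)@(9, 7): e=[2,0,12] → █  [on edge]
  covered (4 px):
    · █ · · ·
    · · █ · ·
    · · · █ ·
    · · · · █
T1:
  2·area = 22
  edge (6, 0)→(7, 5): d=(1,5) right/bottom  bias=-1
  edge (7, 5)→(3, 7): d=(-4,2) right/bottom  bias=-1
  edge (3, 7)→(6, 0): d=(3,-7) top-left  bias=+0
    (2,1)@(5, 3): e=[8,12,2] → █
    (3,1)@(7, 3): e=[-2,8,16] → ·
    (2,2)@(5, 5): e=[10,4,8] → █
    (3,2)@(7, 5): e=[0,0,22] → ·  [on edge]
    (1,3)@(3, 7): e=[22,0,0] → ·  [on edge]
    (2,3)@(5, 7): e=[12,-4,14] → ·
  covered (2 px):
    · · · · ·
    · · █ · ·
    · · █ · ·
    · · · · ·

Final: [[2,1],[2,2]]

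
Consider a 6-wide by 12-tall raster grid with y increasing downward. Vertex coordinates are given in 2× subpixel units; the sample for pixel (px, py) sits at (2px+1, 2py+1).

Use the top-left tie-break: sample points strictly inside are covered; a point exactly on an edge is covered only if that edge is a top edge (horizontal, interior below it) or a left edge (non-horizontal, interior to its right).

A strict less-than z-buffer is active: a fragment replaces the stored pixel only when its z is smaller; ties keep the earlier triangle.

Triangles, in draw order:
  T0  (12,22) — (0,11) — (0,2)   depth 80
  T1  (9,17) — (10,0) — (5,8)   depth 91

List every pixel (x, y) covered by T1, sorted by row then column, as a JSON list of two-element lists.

T0:
  2·area = 108
  edge (12, 22)→(0, 11): d=(-12,-11) top-left  bias=+0
  edge (0, 11)→(0, 2): d=(0,-9) top-left  bias=+0
  edge (0, 2)→(12, 22): d=(12,20) right/bottom  bias=-1
    (0,2)@(1, 5): e=[83,9,16] → #
    (1,2)@(3, 5): e=[105,27,-24] → ·
    (0,3)@(1, 7): e=[59,9,40] → #
    (1,3)@(3, 7): e=[81,27,0] → ·  [on edge]
    (0,4)@(1, 9): e=[35,9,64] → #
    (1,4)@(3, 9): e=[57,27,24] → #
    (2,4)@(5, 9): e=[79,45,-16] → ·
    (0,5)@(1, 11): e=[11,9,88] → #
    (2,5)@(5, 11): e=[55,45,8] → #
    (3,5)@(7, 11): e=[77,63,-32] → ·
    (0,6)@(1, 13): e=[-13,9,112] → ·
    (1,6)@(3, 13): e=[9,27,72] → #
    (4,8)@(9, 17): e=[27,81,0] → ·  [on edge]
  covered (14 px):
    · · · · · ·
    · · · · · ·
    # · · · · ·
    # · · · · ·
    # # · · · ·
    # # # · · ·
    · # # · · ·
    · · # # · ·
    · · · # · ·
    · · · · # ·
    · · · · · #
    · · · · · ·
T1:
  2·area = 77  (B↔C swapped to make it positive)
  edge (9, 17)→(5, 8): d=(-4,-9) top-left  bias=+0
  edge (5, 8)→(10, 0): d=(5,-8) top-left  bias=+0
  edge (10, 0)→(9, 17): d=(-1,17) right/bottom  bias=-1
    (4,1)@(9, 3): e=[56,7,14] → #
    (5,1)@(11, 3): e=[74,23,-20] → ·
    (3,2)@(7, 5): e=[30,1,46] → #
    (5,2)@(11, 5): e=[66,33,-22] → ·
    (3,3)@(7, 7): e=[22,11,44] → #
    (5,3)@(11, 7): e=[58,43,-24] → ·
    (3,4)@(7, 9): e=[14,21,42] → #
    (5,4)@(11, 9): e=[50,53,-26] → ·
    (3,5)@(7, 11): e=[6,31,40] → #
    (5,5)@(11, 11): e=[42,63,-28] → ·
    (3,6)@(7, 13): e=[-2,41,38] → ·
    (4,6)@(9, 13): e=[16,57,4] → #
    (4,8)@(9, 17): e=[0,77,0] → ·  [on edge]
  covered (11 px):
    · · · · · ·
    · · · · # ·
    · · · # # ·
    · · · # # ·
    · · · # # ·
    · · · # # ·
    · · · · # ·
    · · · · # ·
    · · · · · ·
    · · · · · ·
    · · · · · ·
    · · · · · ·

Answer: [[4,1],[3,2],[4,2],[3,3],[4,3],[3,4],[4,4],[3,5],[4,5],[4,6],[4,7]]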